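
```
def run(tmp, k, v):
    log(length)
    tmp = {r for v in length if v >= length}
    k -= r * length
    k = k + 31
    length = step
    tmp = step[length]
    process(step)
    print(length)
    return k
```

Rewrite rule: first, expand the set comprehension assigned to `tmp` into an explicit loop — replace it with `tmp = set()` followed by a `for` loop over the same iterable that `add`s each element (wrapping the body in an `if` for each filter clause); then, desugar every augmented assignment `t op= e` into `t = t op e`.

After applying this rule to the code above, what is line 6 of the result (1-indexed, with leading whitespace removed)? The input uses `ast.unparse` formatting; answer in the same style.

Transformed code:
def run(tmp, k, v):
    log(length)
    tmp = set()
    for v in length:
        if v >= length:
            tmp.add(r)
    k = k - r * length
    k = k + 31
    length = step
    tmp = step[length]
    process(step)
    print(length)
    return k

tmp.add(r)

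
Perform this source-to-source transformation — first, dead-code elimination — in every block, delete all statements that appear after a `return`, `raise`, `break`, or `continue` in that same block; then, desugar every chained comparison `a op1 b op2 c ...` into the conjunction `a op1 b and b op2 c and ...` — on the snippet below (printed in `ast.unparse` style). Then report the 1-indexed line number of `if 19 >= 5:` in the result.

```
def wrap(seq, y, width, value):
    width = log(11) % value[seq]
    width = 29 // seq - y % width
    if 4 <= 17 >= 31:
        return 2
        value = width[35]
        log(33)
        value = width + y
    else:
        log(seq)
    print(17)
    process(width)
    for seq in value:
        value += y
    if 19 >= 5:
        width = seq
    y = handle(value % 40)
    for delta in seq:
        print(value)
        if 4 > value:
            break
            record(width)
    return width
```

Transformed code:
def wrap(seq, y, width, value):
    width = log(11) % value[seq]
    width = 29 // seq - y % width
    if 4 <= 17 and 17 >= 31:
        return 2
    else:
        log(seq)
    print(17)
    process(width)
    for seq in value:
        value += y
    if 19 >= 5:
        width = seq
    y = handle(value % 40)
    for delta in seq:
        print(value)
        if 4 > value:
            break
    return width

12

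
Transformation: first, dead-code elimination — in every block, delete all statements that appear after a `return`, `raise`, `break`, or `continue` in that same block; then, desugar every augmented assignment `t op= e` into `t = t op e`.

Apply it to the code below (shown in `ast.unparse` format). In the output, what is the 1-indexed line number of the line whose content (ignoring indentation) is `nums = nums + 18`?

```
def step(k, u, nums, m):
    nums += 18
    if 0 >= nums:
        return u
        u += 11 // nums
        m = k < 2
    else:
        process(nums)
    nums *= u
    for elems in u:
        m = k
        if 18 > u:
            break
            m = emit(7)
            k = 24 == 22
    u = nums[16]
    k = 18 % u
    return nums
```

Transformed code:
def step(k, u, nums, m):
    nums = nums + 18
    if 0 >= nums:
        return u
    else:
        process(nums)
    nums = nums * u
    for elems in u:
        m = k
        if 18 > u:
            break
    u = nums[16]
    k = 18 % u
    return nums

2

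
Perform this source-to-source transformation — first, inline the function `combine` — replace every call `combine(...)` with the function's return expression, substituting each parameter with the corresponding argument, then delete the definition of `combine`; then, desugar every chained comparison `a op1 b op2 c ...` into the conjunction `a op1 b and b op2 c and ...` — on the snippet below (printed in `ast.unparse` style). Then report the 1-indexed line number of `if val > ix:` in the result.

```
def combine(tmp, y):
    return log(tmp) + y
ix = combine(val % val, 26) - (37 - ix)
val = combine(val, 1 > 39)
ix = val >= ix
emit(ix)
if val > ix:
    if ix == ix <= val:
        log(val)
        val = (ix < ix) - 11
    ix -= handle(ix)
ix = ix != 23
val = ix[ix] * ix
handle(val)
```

5

Transformed code:
ix = log(val % val) + 26 - (37 - ix)
val = log(val) + (1 > 39)
ix = val >= ix
emit(ix)
if val > ix:
    if ix == ix and ix <= val:
        log(val)
        val = (ix < ix) - 11
    ix -= handle(ix)
ix = ix != 23
val = ix[ix] * ix
handle(val)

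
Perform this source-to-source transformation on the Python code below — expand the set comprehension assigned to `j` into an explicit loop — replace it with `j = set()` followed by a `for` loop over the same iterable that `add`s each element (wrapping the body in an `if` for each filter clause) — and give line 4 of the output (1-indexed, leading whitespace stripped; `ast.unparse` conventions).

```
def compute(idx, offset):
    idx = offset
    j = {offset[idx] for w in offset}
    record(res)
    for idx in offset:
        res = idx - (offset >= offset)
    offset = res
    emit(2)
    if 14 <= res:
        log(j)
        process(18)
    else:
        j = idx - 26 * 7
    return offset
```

Transformed code:
def compute(idx, offset):
    idx = offset
    j = set()
    for w in offset:
        j.add(offset[idx])
    record(res)
    for idx in offset:
        res = idx - (offset >= offset)
    offset = res
    emit(2)
    if 14 <= res:
        log(j)
        process(18)
    else:
        j = idx - 26 * 7
    return offset

for w in offset:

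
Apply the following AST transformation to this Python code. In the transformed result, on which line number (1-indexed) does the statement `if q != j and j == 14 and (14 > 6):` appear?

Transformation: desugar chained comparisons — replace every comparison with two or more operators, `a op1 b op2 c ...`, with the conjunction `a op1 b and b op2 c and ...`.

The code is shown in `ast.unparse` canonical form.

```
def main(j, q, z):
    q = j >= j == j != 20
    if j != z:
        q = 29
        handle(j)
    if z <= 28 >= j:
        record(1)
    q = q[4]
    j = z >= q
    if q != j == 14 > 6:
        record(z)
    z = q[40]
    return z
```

Transformed code:
def main(j, q, z):
    q = j >= j and j == j and (j != 20)
    if j != z:
        q = 29
        handle(j)
    if z <= 28 and 28 >= j:
        record(1)
    q = q[4]
    j = z >= q
    if q != j and j == 14 and (14 > 6):
        record(z)
    z = q[40]
    return z

10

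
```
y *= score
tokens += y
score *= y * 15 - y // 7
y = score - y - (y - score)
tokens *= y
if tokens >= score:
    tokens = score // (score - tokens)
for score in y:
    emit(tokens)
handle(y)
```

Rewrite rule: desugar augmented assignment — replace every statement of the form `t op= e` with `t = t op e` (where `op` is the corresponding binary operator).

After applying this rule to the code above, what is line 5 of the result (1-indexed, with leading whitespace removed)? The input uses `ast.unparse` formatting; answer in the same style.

Transformed code:
y = y * score
tokens = tokens + y
score = score * (y * 15 - y // 7)
y = score - y - (y - score)
tokens = tokens * y
if tokens >= score:
    tokens = score // (score - tokens)
for score in y:
    emit(tokens)
handle(y)

tokens = tokens * y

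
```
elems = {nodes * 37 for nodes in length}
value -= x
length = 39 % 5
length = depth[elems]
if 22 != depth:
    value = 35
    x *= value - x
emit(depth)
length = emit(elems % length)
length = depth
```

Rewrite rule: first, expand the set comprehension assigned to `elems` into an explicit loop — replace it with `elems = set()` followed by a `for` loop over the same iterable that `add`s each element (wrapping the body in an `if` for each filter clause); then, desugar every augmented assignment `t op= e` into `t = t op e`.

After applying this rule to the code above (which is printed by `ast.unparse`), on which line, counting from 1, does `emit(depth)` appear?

Transformed code:
elems = set()
for nodes in length:
    elems.add(nodes * 37)
value = value - x
length = 39 % 5
length = depth[elems]
if 22 != depth:
    value = 35
    x = x * (value - x)
emit(depth)
length = emit(elems % length)
length = depth

10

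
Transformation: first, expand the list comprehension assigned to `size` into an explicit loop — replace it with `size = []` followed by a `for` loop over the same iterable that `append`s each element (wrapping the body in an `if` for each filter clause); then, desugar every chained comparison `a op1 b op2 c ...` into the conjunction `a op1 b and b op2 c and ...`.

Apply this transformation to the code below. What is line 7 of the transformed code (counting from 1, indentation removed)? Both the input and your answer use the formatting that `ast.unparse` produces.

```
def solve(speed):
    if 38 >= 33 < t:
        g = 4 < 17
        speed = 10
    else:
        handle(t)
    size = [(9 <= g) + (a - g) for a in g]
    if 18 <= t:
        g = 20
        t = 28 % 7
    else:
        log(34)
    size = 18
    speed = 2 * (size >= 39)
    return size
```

size = []

Transformed code:
def solve(speed):
    if 38 >= 33 and 33 < t:
        g = 4 < 17
        speed = 10
    else:
        handle(t)
    size = []
    for a in g:
        size.append((9 <= g) + (a - g))
    if 18 <= t:
        g = 20
        t = 28 % 7
    else:
        log(34)
    size = 18
    speed = 2 * (size >= 39)
    return size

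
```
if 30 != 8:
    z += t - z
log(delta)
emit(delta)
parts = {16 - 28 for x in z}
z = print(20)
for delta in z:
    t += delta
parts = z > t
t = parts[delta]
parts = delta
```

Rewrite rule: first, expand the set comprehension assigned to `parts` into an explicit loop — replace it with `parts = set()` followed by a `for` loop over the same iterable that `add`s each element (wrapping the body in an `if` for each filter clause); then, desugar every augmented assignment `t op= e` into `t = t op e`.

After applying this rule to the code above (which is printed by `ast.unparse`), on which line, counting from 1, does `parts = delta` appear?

Transformed code:
if 30 != 8:
    z = z + (t - z)
log(delta)
emit(delta)
parts = set()
for x in z:
    parts.add(16 - 28)
z = print(20)
for delta in z:
    t = t + delta
parts = z > t
t = parts[delta]
parts = delta

13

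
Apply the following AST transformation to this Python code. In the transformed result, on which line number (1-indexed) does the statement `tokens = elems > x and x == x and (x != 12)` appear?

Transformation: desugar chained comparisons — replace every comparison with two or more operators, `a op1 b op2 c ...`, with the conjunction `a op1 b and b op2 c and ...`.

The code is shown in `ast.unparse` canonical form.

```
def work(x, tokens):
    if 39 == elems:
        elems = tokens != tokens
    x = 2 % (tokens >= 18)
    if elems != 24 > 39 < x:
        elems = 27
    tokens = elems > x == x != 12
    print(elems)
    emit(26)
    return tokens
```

7

Transformed code:
def work(x, tokens):
    if 39 == elems:
        elems = tokens != tokens
    x = 2 % (tokens >= 18)
    if elems != 24 and 24 > 39 and (39 < x):
        elems = 27
    tokens = elems > x and x == x and (x != 12)
    print(elems)
    emit(26)
    return tokens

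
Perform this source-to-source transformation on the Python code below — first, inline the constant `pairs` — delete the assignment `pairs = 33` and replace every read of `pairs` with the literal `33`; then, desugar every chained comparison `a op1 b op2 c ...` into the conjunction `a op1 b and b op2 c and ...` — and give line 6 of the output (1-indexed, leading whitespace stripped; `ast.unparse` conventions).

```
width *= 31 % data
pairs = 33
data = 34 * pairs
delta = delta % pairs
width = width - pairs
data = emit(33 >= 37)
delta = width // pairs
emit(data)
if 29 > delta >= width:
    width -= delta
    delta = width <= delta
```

delta = width // 33

Transformed code:
width *= 31 % data
data = 34 * 33
delta = delta % 33
width = width - 33
data = emit(33 >= 37)
delta = width // 33
emit(data)
if 29 > delta and delta >= width:
    width -= delta
    delta = width <= delta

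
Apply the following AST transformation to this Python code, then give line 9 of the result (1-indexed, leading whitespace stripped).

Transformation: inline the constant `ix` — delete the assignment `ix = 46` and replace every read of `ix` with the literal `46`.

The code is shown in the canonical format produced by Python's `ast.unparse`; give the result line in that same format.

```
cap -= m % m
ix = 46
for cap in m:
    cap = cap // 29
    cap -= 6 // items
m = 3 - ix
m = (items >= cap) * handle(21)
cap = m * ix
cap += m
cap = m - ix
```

Transformed code:
cap -= m % m
for cap in m:
    cap = cap // 29
    cap -= 6 // items
m = 3 - 46
m = (items >= cap) * handle(21)
cap = m * 46
cap += m
cap = m - 46

cap = m - 46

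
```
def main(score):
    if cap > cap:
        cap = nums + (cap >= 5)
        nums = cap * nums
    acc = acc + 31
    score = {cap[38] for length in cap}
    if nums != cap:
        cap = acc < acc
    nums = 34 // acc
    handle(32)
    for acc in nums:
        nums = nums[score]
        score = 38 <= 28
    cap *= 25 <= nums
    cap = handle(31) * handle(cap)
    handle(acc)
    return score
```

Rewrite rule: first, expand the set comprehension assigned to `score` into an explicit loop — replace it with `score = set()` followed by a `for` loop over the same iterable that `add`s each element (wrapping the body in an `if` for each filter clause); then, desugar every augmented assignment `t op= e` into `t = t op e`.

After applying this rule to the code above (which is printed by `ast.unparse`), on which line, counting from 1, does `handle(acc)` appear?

18

Transformed code:
def main(score):
    if cap > cap:
        cap = nums + (cap >= 5)
        nums = cap * nums
    acc = acc + 31
    score = set()
    for length in cap:
        score.add(cap[38])
    if nums != cap:
        cap = acc < acc
    nums = 34 // acc
    handle(32)
    for acc in nums:
        nums = nums[score]
        score = 38 <= 28
    cap = cap * (25 <= nums)
    cap = handle(31) * handle(cap)
    handle(acc)
    return score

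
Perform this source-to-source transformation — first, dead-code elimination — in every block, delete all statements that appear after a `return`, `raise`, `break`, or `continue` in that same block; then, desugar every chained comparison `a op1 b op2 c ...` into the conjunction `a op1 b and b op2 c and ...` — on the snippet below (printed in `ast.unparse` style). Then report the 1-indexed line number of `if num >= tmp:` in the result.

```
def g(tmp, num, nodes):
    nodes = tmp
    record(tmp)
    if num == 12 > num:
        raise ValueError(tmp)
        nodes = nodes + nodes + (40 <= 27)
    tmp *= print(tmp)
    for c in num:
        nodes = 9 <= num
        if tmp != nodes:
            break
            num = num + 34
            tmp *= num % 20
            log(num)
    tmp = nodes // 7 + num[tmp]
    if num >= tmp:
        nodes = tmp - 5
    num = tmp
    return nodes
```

Transformed code:
def g(tmp, num, nodes):
    nodes = tmp
    record(tmp)
    if num == 12 and 12 > num:
        raise ValueError(tmp)
    tmp *= print(tmp)
    for c in num:
        nodes = 9 <= num
        if tmp != nodes:
            break
    tmp = nodes // 7 + num[tmp]
    if num >= tmp:
        nodes = tmp - 5
    num = tmp
    return nodes

12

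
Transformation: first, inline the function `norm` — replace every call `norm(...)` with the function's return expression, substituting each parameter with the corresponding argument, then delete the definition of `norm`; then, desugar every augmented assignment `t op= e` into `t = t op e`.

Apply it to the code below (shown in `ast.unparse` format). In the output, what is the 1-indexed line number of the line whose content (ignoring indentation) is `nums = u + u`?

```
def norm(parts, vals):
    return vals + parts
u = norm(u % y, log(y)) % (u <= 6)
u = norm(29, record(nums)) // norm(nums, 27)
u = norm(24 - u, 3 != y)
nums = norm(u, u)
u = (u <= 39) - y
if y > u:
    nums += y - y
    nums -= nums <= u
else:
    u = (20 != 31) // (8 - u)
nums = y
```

4

Transformed code:
u = (log(y) + u % y) % (u <= 6)
u = (record(nums) + 29) // (27 + nums)
u = (3 != y) + (24 - u)
nums = u + u
u = (u <= 39) - y
if y > u:
    nums = nums + (y - y)
    nums = nums - (nums <= u)
else:
    u = (20 != 31) // (8 - u)
nums = y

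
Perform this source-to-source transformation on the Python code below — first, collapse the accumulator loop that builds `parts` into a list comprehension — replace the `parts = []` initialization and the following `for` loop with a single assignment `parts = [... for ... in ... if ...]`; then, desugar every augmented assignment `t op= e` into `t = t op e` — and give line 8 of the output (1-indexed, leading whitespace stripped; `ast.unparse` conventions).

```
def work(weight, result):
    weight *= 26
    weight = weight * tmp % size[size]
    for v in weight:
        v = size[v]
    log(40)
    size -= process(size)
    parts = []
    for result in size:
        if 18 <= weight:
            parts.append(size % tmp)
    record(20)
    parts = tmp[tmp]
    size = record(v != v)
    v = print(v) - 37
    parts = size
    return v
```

Transformed code:
def work(weight, result):
    weight = weight * 26
    weight = weight * tmp % size[size]
    for v in weight:
        v = size[v]
    log(40)
    size = size - process(size)
    parts = [size % tmp for result in size if 18 <= weight]
    record(20)
    parts = tmp[tmp]
    size = record(v != v)
    v = print(v) - 37
    parts = size
    return v

parts = [size % tmp for result in size if 18 <= weight]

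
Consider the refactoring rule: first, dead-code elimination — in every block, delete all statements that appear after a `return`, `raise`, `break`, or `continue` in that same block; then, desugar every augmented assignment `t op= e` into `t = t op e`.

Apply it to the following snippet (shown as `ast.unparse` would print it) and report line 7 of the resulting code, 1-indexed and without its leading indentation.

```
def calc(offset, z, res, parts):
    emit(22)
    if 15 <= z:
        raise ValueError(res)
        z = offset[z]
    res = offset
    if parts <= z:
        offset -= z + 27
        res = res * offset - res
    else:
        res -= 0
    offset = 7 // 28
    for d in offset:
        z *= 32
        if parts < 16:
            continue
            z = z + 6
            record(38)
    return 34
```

offset = offset - (z + 27)

Transformed code:
def calc(offset, z, res, parts):
    emit(22)
    if 15 <= z:
        raise ValueError(res)
    res = offset
    if parts <= z:
        offset = offset - (z + 27)
        res = res * offset - res
    else:
        res = res - 0
    offset = 7 // 28
    for d in offset:
        z = z * 32
        if parts < 16:
            continue
    return 34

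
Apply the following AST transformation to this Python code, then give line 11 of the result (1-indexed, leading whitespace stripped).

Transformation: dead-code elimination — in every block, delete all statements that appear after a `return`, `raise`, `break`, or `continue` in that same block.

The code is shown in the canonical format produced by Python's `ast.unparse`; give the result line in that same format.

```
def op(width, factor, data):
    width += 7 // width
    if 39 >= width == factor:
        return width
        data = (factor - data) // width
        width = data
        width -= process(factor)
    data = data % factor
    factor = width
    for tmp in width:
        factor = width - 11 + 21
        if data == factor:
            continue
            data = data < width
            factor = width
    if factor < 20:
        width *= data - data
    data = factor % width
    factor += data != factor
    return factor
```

Transformed code:
def op(width, factor, data):
    width += 7 // width
    if 39 >= width == factor:
        return width
    data = data % factor
    factor = width
    for tmp in width:
        factor = width - 11 + 21
        if data == factor:
            continue
    if factor < 20:
        width *= data - data
    data = factor % width
    factor += data != factor
    return factor

if factor < 20:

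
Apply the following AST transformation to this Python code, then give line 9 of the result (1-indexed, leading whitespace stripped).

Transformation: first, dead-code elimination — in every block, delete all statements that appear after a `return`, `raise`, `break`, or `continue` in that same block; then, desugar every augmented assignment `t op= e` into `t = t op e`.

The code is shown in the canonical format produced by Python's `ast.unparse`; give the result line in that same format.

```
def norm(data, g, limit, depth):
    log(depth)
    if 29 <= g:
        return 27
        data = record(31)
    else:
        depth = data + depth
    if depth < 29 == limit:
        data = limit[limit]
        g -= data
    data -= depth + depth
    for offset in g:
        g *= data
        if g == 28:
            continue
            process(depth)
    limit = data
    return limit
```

Transformed code:
def norm(data, g, limit, depth):
    log(depth)
    if 29 <= g:
        return 27
    else:
        depth = data + depth
    if depth < 29 == limit:
        data = limit[limit]
        g = g - data
    data = data - (depth + depth)
    for offset in g:
        g = g * data
        if g == 28:
            continue
    limit = data
    return limit

g = g - data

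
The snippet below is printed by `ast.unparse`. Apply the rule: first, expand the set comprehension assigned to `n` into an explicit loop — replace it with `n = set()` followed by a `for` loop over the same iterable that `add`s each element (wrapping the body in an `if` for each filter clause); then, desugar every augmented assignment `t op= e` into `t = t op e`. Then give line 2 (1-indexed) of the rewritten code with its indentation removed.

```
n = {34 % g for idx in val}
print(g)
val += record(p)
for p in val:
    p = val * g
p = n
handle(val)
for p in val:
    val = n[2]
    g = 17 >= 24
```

Transformed code:
n = set()
for idx in val:
    n.add(34 % g)
print(g)
val = val + record(p)
for p in val:
    p = val * g
p = n
handle(val)
for p in val:
    val = n[2]
    g = 17 >= 24

for idx in val:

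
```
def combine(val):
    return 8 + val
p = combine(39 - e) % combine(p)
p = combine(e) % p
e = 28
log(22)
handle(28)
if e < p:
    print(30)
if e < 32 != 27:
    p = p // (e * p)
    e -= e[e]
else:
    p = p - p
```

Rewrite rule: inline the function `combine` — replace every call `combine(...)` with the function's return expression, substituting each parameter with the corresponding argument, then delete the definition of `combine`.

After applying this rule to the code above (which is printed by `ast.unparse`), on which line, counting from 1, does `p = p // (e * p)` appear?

9

Transformed code:
p = (8 + (39 - e)) % (8 + p)
p = (8 + e) % p
e = 28
log(22)
handle(28)
if e < p:
    print(30)
if e < 32 != 27:
    p = p // (e * p)
    e -= e[e]
else:
    p = p - p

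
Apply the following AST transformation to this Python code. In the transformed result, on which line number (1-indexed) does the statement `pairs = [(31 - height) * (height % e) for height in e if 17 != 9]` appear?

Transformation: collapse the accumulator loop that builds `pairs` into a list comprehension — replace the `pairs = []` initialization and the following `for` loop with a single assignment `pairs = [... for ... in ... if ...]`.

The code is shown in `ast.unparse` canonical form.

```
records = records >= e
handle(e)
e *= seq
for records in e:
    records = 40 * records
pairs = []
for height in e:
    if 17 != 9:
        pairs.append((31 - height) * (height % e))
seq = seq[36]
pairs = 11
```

Transformed code:
records = records >= e
handle(e)
e *= seq
for records in e:
    records = 40 * records
pairs = [(31 - height) * (height % e) for height in e if 17 != 9]
seq = seq[36]
pairs = 11

6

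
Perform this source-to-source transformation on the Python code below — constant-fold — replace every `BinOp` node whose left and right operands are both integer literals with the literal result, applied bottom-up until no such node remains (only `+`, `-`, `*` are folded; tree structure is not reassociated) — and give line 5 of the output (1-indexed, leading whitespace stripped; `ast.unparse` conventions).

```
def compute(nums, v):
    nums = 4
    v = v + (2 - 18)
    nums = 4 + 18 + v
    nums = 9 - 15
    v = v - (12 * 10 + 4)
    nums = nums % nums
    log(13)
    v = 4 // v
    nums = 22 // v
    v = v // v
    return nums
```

Transformed code:
def compute(nums, v):
    nums = 4
    v = v + -16
    nums = 22 + v
    nums = -6
    v = v - 124
    nums = nums % nums
    log(13)
    v = 4 // v
    nums = 22 // v
    v = v // v
    return nums

nums = -6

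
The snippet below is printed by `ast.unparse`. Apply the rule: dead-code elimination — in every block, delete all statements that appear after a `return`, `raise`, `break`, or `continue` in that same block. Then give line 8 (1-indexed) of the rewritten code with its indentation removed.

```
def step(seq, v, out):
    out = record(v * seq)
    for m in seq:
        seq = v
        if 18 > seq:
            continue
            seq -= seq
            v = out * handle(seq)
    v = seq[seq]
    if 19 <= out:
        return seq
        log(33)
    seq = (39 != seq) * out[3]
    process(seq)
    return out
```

Transformed code:
def step(seq, v, out):
    out = record(v * seq)
    for m in seq:
        seq = v
        if 18 > seq:
            continue
    v = seq[seq]
    if 19 <= out:
        return seq
    seq = (39 != seq) * out[3]
    process(seq)
    return out

if 19 <= out:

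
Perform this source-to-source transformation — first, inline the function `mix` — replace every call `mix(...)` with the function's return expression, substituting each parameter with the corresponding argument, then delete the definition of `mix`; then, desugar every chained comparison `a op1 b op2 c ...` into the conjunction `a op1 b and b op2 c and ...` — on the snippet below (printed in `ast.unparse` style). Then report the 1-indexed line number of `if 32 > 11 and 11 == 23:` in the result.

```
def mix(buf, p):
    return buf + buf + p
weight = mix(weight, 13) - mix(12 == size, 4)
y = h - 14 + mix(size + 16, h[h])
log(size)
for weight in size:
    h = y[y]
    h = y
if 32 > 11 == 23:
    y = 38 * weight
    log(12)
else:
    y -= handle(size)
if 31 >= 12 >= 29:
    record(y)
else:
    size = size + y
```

Transformed code:
weight = weight + weight + 13 - ((12 == size) + (12 == size) + 4)
y = h - 14 + (size + 16 + (size + 16) + h[h])
log(size)
for weight in size:
    h = y[y]
    h = y
if 32 > 11 and 11 == 23:
    y = 38 * weight
    log(12)
else:
    y -= handle(size)
if 31 >= 12 and 12 >= 29:
    record(y)
else:
    size = size + y

7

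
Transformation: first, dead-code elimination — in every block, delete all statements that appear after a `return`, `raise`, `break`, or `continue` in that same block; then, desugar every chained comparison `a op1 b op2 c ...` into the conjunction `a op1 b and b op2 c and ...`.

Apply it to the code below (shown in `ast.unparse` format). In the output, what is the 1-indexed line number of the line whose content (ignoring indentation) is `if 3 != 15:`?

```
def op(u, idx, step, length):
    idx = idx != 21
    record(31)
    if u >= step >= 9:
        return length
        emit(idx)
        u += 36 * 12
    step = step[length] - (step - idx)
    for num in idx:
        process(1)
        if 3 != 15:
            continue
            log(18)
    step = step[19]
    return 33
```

Transformed code:
def op(u, idx, step, length):
    idx = idx != 21
    record(31)
    if u >= step and step >= 9:
        return length
    step = step[length] - (step - idx)
    for num in idx:
        process(1)
        if 3 != 15:
            continue
    step = step[19]
    return 33

9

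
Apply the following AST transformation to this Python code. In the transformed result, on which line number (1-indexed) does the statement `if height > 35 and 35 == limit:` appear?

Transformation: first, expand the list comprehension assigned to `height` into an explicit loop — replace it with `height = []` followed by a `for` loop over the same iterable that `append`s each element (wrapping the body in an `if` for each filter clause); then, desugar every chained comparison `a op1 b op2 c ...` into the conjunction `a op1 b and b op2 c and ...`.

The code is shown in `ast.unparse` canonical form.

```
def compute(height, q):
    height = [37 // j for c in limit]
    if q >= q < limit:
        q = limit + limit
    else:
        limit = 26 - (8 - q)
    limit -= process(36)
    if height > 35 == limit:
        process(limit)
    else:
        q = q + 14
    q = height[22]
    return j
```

10

Transformed code:
def compute(height, q):
    height = []
    for c in limit:
        height.append(37 // j)
    if q >= q and q < limit:
        q = limit + limit
    else:
        limit = 26 - (8 - q)
    limit -= process(36)
    if height > 35 and 35 == limit:
        process(limit)
    else:
        q = q + 14
    q = height[22]
    return j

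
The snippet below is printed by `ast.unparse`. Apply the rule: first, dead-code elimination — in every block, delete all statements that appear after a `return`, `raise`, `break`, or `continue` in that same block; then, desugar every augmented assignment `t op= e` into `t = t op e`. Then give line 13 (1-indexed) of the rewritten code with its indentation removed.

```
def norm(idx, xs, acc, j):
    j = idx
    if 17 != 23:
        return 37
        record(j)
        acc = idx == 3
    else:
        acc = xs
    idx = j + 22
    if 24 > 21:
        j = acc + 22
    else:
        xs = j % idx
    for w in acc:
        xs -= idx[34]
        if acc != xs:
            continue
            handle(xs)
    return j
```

xs = xs - idx[34]

Transformed code:
def norm(idx, xs, acc, j):
    j = idx
    if 17 != 23:
        return 37
    else:
        acc = xs
    idx = j + 22
    if 24 > 21:
        j = acc + 22
    else:
        xs = j % idx
    for w in acc:
        xs = xs - idx[34]
        if acc != xs:
            continue
    return j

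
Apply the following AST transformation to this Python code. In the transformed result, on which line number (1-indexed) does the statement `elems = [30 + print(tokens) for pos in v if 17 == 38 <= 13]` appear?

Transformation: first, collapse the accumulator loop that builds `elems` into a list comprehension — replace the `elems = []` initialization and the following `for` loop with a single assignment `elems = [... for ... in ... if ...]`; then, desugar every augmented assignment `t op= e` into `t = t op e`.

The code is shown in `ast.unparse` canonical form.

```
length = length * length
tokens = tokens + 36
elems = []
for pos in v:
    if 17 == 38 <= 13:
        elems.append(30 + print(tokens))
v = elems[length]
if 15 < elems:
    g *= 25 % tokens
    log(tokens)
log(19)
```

3

Transformed code:
length = length * length
tokens = tokens + 36
elems = [30 + print(tokens) for pos in v if 17 == 38 <= 13]
v = elems[length]
if 15 < elems:
    g = g * (25 % tokens)
    log(tokens)
log(19)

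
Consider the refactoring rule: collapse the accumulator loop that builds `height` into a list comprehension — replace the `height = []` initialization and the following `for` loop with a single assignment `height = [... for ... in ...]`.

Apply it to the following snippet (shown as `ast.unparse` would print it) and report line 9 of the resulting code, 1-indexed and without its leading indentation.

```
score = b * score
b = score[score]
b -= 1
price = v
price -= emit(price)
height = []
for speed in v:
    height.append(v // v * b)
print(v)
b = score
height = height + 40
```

height = height + 40

Transformed code:
score = b * score
b = score[score]
b -= 1
price = v
price -= emit(price)
height = [v // v * b for speed in v]
print(v)
b = score
height = height + 40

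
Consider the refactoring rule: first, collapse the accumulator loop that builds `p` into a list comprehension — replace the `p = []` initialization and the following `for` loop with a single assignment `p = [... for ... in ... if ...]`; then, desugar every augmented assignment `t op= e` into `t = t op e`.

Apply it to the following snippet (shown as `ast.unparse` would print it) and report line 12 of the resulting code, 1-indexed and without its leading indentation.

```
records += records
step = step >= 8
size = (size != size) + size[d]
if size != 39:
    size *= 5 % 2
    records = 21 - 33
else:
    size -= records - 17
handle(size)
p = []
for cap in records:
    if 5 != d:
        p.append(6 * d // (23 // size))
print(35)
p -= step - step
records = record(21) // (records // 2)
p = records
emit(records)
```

p = p - (step - step)

Transformed code:
records = records + records
step = step >= 8
size = (size != size) + size[d]
if size != 39:
    size = size * (5 % 2)
    records = 21 - 33
else:
    size = size - (records - 17)
handle(size)
p = [6 * d // (23 // size) for cap in records if 5 != d]
print(35)
p = p - (step - step)
records = record(21) // (records // 2)
p = records
emit(records)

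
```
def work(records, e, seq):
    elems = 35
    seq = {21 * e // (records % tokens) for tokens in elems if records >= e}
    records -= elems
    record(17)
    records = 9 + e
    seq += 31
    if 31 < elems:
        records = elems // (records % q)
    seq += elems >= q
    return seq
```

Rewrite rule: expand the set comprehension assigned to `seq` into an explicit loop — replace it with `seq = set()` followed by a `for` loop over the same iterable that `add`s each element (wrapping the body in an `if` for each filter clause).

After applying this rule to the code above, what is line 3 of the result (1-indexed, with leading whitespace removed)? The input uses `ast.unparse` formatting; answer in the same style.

seq = set()

Transformed code:
def work(records, e, seq):
    elems = 35
    seq = set()
    for tokens in elems:
        if records >= e:
            seq.add(21 * e // (records % tokens))
    records -= elems
    record(17)
    records = 9 + e
    seq += 31
    if 31 < elems:
        records = elems // (records % q)
    seq += elems >= q
    return seq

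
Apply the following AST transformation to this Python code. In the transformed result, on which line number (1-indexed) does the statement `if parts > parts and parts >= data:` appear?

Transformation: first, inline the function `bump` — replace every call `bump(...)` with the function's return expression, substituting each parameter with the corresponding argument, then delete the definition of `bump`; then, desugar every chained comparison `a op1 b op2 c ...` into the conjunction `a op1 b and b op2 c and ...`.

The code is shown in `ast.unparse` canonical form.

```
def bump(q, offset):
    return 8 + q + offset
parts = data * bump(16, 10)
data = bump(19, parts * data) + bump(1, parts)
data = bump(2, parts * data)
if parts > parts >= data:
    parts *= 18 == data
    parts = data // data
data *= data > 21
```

4

Transformed code:
parts = data * (8 + 16 + 10)
data = 8 + 19 + parts * data + (8 + 1 + parts)
data = 8 + 2 + parts * data
if parts > parts and parts >= data:
    parts *= 18 == data
    parts = data // data
data *= data > 21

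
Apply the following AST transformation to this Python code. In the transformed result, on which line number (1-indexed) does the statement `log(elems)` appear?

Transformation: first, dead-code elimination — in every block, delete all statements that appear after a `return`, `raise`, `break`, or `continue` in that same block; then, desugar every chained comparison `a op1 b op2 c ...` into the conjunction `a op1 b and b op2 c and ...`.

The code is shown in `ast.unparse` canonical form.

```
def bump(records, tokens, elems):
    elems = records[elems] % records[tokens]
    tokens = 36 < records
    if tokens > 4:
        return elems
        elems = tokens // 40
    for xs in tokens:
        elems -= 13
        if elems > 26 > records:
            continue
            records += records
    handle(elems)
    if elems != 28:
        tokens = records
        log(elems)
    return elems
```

Transformed code:
def bump(records, tokens, elems):
    elems = records[elems] % records[tokens]
    tokens = 36 < records
    if tokens > 4:
        return elems
    for xs in tokens:
        elems -= 13
        if elems > 26 and 26 > records:
            continue
    handle(elems)
    if elems != 28:
        tokens = records
        log(elems)
    return elems

13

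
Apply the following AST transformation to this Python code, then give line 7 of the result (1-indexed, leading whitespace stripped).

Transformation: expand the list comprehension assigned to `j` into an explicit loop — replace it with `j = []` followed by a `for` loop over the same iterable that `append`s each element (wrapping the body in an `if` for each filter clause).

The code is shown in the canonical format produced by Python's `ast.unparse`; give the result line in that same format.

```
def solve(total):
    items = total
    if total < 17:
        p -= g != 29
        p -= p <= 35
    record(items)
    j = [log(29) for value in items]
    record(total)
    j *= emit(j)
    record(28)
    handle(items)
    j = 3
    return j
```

Transformed code:
def solve(total):
    items = total
    if total < 17:
        p -= g != 29
        p -= p <= 35
    record(items)
    j = []
    for value in items:
        j.append(log(29))
    record(total)
    j *= emit(j)
    record(28)
    handle(items)
    j = 3
    return j

j = []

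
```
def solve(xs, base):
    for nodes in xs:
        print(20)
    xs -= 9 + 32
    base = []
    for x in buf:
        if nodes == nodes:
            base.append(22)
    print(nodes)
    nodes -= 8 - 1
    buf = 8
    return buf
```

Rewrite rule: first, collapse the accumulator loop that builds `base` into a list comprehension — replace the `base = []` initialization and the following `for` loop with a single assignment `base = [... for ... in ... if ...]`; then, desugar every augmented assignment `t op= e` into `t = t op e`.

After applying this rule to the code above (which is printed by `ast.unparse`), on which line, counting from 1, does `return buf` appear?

Transformed code:
def solve(xs, base):
    for nodes in xs:
        print(20)
    xs = xs - (9 + 32)
    base = [22 for x in buf if nodes == nodes]
    print(nodes)
    nodes = nodes - (8 - 1)
    buf = 8
    return buf

9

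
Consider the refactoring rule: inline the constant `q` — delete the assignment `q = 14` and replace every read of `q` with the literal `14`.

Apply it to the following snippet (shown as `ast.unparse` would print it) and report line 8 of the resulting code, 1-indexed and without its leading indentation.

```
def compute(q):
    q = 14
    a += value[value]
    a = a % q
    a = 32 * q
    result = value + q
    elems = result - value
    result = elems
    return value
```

Transformed code:
def compute(q):
    a += value[value]
    a = a % 14
    a = 32 * 14
    result = value + 14
    elems = result - value
    result = elems
    return value

return value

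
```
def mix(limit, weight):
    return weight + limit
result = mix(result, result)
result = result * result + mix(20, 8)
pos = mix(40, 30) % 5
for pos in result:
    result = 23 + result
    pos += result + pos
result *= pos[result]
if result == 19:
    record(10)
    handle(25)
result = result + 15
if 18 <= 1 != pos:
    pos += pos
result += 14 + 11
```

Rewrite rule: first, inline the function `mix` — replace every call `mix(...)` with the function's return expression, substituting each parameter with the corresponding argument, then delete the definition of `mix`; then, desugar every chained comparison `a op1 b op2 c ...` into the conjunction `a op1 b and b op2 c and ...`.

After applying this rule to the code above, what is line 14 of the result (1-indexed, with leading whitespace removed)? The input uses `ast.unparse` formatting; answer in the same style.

result += 14 + 11

Transformed code:
result = result + result
result = result * result + (8 + 20)
pos = (30 + 40) % 5
for pos in result:
    result = 23 + result
    pos += result + pos
result *= pos[result]
if result == 19:
    record(10)
    handle(25)
result = result + 15
if 18 <= 1 and 1 != pos:
    pos += pos
result += 14 + 11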